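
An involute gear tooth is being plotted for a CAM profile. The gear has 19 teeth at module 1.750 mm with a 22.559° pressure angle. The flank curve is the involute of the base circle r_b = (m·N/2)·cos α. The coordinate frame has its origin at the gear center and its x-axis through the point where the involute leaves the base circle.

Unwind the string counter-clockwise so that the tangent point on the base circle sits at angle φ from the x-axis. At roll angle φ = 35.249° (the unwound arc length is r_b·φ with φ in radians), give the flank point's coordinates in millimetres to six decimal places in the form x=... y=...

x=17.989175 y=1.147137

pitch radius r_p = m·N/2 = 1.750·19/2 = 16.625000
base radius r_b = r_p·cos α = 16.625000·cos 22.559° = 15.352938
roll angle φ = 35.249° = 0.61521111 rad
x = r_b·(cos φ + φ·sin φ) = 15.352938·(0.81665163 + 0.61521111·0.57713094) = 17.989175
y = r_b·(sin φ − φ·cos φ) = 15.352938·(0.57713094 − 0.61521111·0.81665163) = 1.147137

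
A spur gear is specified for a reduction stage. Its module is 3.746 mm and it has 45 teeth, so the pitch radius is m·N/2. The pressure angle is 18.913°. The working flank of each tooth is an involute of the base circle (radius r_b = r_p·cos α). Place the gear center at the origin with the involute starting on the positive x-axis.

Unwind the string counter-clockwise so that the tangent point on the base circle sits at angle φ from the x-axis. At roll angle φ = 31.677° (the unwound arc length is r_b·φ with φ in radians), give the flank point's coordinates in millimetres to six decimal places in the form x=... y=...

x=91.005060 y=4.355686

pitch radius r_p = m·N/2 = 3.746·45/2 = 84.285000
base radius r_b = r_p·cos α = 84.285000·cos 18.913° = 79.734608
roll angle φ = 31.677° = 0.55286795 rad
x = r_b·(cos φ + φ·sin φ) = 79.734608·(0.85102198 + 0.55286795·0.52513007) = 91.005060
y = r_b·(sin φ − φ·cos φ) = 79.734608·(0.52513007 − 0.55286795·0.85102198) = 4.355686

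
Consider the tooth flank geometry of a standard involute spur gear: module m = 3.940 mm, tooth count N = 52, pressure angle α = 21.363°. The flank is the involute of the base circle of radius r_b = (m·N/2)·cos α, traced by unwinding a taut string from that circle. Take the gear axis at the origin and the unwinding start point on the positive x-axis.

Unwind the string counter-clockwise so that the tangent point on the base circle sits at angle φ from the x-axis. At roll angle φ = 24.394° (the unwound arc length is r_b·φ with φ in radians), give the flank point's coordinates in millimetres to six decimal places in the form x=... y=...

pitch radius r_p = m·N/2 = 3.940·52/2 = 102.440000
base radius r_b = r_p·cos α = 102.440000·cos 21.363° = 95.401476
roll angle φ = 24.394° = 0.42575562 rad
x = r_b·(cos φ + φ·sin φ) = 95.401476·(0.91072692 + 0.42575562·0.41300906) = 103.660176
y = r_b·(sin φ − φ·cos φ) = 95.401476·(0.41300906 − 0.42575562·0.91072692) = 2.410028

x=103.660176 y=2.410028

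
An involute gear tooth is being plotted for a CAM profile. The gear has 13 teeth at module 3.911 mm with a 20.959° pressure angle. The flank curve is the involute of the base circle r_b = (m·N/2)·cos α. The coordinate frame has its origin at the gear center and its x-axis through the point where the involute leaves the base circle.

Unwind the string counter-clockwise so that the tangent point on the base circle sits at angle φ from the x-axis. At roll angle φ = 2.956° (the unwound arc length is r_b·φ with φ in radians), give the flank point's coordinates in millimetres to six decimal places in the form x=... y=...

pitch radius r_p = m·N/2 = 3.911·13/2 = 25.421500
base radius r_b = r_p·cos α = 25.421500·cos 20.959° = 23.739528
roll angle φ = 2.956° = 0.05159193 rad
x = r_b·(cos φ + φ·sin φ) = 23.739528·(0.99866943 + 0.05159193·0.05156905) = 23.771101
y = r_b·(sin φ − φ·cos φ) = 23.739528·(0.05156905 − 0.05159193·0.99866943) = 0.001086

x=23.771101 y=0.001086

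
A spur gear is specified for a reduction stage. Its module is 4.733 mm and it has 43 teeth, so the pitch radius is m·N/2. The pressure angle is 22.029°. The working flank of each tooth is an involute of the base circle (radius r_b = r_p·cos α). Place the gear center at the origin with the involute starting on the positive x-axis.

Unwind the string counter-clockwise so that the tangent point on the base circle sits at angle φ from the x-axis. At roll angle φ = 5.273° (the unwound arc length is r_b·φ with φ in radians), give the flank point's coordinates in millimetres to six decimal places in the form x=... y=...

pitch radius r_p = m·N/2 = 4.733·43/2 = 101.759500
base radius r_b = r_p·cos α = 101.759500·cos 22.029° = 94.330459
roll angle φ = 5.273° = 0.09203121 rad
x = r_b·(cos φ + φ·sin φ) = 94.330459·(0.99576812 + 0.09203121·0.09190135) = 94.729091
y = r_b·(sin φ − φ·cos φ) = 94.330459·(0.09190135 − 0.09203121·0.99576812) = 0.024489

x=94.729091 y=0.024489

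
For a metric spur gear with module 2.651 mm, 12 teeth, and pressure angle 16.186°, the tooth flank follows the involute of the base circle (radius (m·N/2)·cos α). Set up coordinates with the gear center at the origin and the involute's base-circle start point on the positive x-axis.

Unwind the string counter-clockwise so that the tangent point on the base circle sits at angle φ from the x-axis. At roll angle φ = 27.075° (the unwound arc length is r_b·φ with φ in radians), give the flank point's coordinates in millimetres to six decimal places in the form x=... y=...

x=16.887001 y=0.525392

pitch radius r_p = m·N/2 = 2.651·12/2 = 15.906000
base radius r_b = r_p·cos α = 15.906000·cos 16.186° = 15.275515
roll angle φ = 27.075° = 0.47254789 rad
x = r_b·(cos φ + φ·sin φ) = 15.275515·(0.89041149 + 0.47254789·0.45515644) = 16.887001
y = r_b·(sin φ − φ·cos φ) = 15.275515·(0.45515644 − 0.47254789·0.89041149) = 0.525392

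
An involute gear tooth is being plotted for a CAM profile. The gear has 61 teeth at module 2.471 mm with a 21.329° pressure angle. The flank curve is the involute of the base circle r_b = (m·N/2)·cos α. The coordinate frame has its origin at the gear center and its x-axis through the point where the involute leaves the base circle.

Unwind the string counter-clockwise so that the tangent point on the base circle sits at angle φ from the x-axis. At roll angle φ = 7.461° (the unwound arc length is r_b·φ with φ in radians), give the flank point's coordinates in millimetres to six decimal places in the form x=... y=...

x=70.796209 y=0.051585

pitch radius r_p = m·N/2 = 2.471·61/2 = 75.365500
base radius r_b = r_p·cos α = 75.365500·cos 21.329° = 70.203510
roll angle φ = 7.461° = 0.13021902 rad
x = r_b·(cos φ + φ·sin φ) = 70.203510·(0.99153348 + 0.13021902·0.12985131) = 70.796209
y = r_b·(sin φ − φ·cos φ) = 70.203510·(0.12985131 − 0.13021902·0.99153348) = 0.051585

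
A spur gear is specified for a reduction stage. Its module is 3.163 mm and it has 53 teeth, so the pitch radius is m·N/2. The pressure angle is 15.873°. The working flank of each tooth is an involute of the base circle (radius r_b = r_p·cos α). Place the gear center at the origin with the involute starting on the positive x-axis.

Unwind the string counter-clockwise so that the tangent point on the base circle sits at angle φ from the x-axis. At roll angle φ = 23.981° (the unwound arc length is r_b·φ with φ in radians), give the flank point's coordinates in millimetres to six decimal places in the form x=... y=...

pitch radius r_p = m·N/2 = 3.163·53/2 = 83.819500
base radius r_b = r_p·cos α = 83.819500·cos 15.873° = 80.623488
roll angle φ = 23.981° = 0.41854741 rad
x = r_b·(cos φ + φ·sin φ) = 80.623488·(0.91368029 + 0.41854741·0.40643368) = 87.379095
y = r_b·(sin φ − φ·cos φ) = 80.623488·(0.40643368 − 0.41854741·0.91368029) = 1.936186

x=87.379095 y=1.936186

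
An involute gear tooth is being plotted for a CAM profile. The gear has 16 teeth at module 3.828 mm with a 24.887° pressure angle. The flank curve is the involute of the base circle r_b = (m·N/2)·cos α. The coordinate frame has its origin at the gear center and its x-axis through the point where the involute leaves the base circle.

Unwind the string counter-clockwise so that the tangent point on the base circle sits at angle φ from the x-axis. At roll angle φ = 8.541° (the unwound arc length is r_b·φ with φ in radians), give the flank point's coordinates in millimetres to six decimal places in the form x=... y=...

pitch radius r_p = m·N/2 = 3.828·16/2 = 30.624000
base radius r_b = r_p·cos α = 30.624000·cos 24.887° = 27.780241
roll angle φ = 8.541° = 0.14906857 rad
x = r_b·(cos φ + φ·sin φ) = 27.780241·(0.98890984 + 0.14906857·0.14851710) = 28.087187
y = r_b·(sin φ − φ·cos φ) = 27.780241·(0.14851710 − 0.14906857·0.98890984) = 0.030606

x=28.087187 y=0.030606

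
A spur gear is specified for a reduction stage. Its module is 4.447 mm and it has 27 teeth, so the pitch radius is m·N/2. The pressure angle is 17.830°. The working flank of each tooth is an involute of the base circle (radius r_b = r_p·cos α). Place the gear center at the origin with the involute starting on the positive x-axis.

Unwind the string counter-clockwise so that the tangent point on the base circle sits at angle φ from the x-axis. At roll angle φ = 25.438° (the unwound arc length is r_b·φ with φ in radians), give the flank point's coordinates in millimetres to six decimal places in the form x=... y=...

x=62.509120 y=1.634552

pitch radius r_p = m·N/2 = 4.447·27/2 = 60.034500
base radius r_b = r_p·cos α = 60.034500·cos 17.830° = 57.150995
roll angle φ = 25.438° = 0.44397686 rad
x = r_b·(cos φ + φ·sin φ) = 57.150995·(0.90305061 + 0.44397686·0.42953415) = 62.509120
y = r_b·(sin φ − φ·cos φ) = 57.150995·(0.42953415 − 0.44397686·0.90305061) = 1.634552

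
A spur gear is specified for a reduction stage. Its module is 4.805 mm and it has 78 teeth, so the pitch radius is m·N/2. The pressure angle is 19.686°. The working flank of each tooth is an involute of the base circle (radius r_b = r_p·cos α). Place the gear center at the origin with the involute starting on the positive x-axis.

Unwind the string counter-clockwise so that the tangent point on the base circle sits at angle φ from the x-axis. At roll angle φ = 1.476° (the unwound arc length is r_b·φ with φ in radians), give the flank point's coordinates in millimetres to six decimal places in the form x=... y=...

pitch radius r_p = m·N/2 = 4.805·78/2 = 187.395000
base radius r_b = r_p·cos α = 187.395000·cos 19.686° = 176.442303
roll angle φ = 1.476° = 0.02576106 rad
x = r_b·(cos φ + φ·sin φ) = 176.442303·(0.99966820 + 0.02576106·0.02575821) = 176.500839
y = r_b·(sin φ − φ·cos φ) = 176.442303·(0.02575821 − 0.02576106·0.99966820) = 0.001005

x=176.500839 y=0.001005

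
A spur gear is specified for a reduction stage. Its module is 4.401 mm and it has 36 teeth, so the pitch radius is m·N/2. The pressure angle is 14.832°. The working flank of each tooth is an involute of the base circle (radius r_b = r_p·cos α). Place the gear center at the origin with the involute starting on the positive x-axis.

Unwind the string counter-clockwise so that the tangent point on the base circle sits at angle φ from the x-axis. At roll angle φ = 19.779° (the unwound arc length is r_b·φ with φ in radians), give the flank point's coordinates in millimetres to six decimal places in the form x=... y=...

x=81.006353 y=1.037639

pitch radius r_p = m·N/2 = 4.401·36/2 = 79.218000
base radius r_b = r_p·cos α = 79.218000·cos 14.832° = 76.578501
roll angle φ = 19.779° = 0.34520867 rad
x = r_b·(cos φ + φ·sin φ) = 76.578501·(0.94100486 + 0.34520867·0.33839305) = 81.006353
y = r_b·(sin φ − φ·cos φ) = 76.578501·(0.33839305 − 0.34520867·0.94100486) = 1.037639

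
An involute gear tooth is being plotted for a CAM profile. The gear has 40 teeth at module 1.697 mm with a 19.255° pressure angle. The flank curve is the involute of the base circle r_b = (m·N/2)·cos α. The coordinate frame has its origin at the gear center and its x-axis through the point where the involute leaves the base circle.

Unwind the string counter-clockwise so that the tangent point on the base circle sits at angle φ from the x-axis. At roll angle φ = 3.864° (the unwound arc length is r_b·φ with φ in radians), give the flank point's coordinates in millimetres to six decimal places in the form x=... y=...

x=32.114186 y=0.003274

pitch radius r_p = m·N/2 = 1.697·40/2 = 33.940000
base radius r_b = r_p·cos α = 33.940000·cos 19.255° = 32.041405
roll angle φ = 3.864° = 0.06743952 rad
x = r_b·(cos φ + φ·sin φ) = 32.041405·(0.99772682 + 0.06743952·0.06738841) = 32.114186
y = r_b·(sin φ − φ·cos φ) = 32.041405·(0.06738841 − 0.06743952·0.99772682) = 0.003274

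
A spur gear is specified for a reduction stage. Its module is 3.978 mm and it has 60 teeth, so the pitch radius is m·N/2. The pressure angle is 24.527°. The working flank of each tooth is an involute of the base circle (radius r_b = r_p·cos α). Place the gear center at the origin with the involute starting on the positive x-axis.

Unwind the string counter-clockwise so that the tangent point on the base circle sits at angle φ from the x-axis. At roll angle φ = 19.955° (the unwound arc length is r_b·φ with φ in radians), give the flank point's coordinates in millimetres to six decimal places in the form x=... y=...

pitch radius r_p = m·N/2 = 3.978·60/2 = 119.340000
base radius r_b = r_p·cos α = 119.340000·cos 24.527° = 108.571445
roll angle φ = 19.955° = 0.34828045 rad
x = r_b·(cos φ + φ·sin φ) = 108.571445·(0.93996095 + 0.34828045·0.34128201) = 114.957921
y = r_b·(sin φ − φ·cos φ) = 108.571445·(0.34128201 − 0.34828045·0.93996095) = 1.510444

x=114.957921 y=1.510444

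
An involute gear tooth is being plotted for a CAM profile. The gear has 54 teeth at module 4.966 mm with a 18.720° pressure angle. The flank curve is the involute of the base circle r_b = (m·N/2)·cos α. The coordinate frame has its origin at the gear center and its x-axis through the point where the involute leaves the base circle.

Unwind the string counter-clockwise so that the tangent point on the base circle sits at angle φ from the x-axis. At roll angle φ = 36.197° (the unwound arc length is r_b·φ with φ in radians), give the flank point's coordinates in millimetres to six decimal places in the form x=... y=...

x=149.857455 y=10.253230

pitch radius r_p = m·N/2 = 4.966·54/2 = 134.082000
base radius r_b = r_p·cos α = 134.082000·cos 18.720° = 126.988835
roll angle φ = 36.197° = 0.63175683 rad
x = r_b·(cos φ + φ·sin φ) = 126.988835·(0.80699124 + 0.63175683·0.59056341) = 149.857455
y = r_b·(sin φ − φ·cos φ) = 126.988835·(0.59056341 − 0.63175683·0.80699124) = 10.253230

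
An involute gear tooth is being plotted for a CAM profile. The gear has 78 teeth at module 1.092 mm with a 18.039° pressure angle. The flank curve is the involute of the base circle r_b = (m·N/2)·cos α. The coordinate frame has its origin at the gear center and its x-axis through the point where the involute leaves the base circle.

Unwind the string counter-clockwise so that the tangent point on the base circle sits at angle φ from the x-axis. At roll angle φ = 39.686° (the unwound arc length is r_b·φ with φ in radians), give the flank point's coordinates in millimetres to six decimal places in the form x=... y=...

pitch radius r_p = m·N/2 = 1.092·78/2 = 42.588000
base radius r_b = r_p·cos α = 42.588000·cos 18.039° = 40.494628
roll angle φ = 39.686° = 0.69265137 rad
x = r_b·(cos φ + φ·sin φ) = 40.494628·(0.76955561 + 0.69265137·0.63857980) = 49.074175
y = r_b·(sin φ − φ·cos φ) = 40.494628·(0.63857980 − 0.69265137·0.76955561) = 4.274048

x=49.074175 y=4.274048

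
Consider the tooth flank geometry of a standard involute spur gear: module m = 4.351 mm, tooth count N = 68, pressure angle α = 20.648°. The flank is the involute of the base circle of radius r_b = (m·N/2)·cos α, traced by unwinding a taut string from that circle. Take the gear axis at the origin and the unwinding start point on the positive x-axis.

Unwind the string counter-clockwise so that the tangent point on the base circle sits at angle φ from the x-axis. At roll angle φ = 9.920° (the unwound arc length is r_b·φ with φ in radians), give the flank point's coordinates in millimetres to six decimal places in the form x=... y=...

pitch radius r_p = m·N/2 = 4.351·68/2 = 147.934000
base radius r_b = r_p·cos α = 147.934000·cos 20.648° = 138.431378
roll angle φ = 9.920° = 0.17313666 rad
x = r_b·(cos φ + φ·sin φ) = 138.431378·(0.98504925 + 0.17313666·0.17227296) = 140.490685
y = r_b·(sin φ − φ·cos φ) = 138.431378·(0.17227296 − 0.17313666·0.98504925) = 0.238769

x=140.490685 y=0.238769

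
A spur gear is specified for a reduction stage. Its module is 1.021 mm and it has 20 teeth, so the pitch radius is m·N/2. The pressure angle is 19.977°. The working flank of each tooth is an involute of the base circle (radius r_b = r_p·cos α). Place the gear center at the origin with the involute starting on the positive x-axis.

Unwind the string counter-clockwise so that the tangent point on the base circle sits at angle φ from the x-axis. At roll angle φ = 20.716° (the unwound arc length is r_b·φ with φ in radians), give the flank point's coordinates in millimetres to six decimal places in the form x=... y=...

x=10.202521 y=0.149216

pitch radius r_p = m·N/2 = 1.021·20/2 = 10.210000
base radius r_b = r_p·cos α = 10.210000·cos 19.977° = 9.595663
roll angle φ = 20.716° = 0.36156241 rad
x = r_b·(cos φ + φ·sin φ) = 9.595663·(0.93534529 + 0.36156241·0.35373606) = 10.202521
y = r_b·(sin φ − φ·cos φ) = 9.595663·(0.35373606 − 0.36156241·0.93534529) = 0.149216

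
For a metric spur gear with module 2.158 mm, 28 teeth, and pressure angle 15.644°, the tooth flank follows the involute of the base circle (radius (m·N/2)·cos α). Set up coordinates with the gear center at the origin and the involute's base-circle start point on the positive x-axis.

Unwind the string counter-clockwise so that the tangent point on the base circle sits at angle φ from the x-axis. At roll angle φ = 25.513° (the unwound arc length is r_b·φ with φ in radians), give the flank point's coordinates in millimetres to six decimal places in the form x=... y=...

pitch radius r_p = m·N/2 = 2.158·28/2 = 30.212000
base radius r_b = r_p·cos α = 30.212000·cos 15.644° = 29.092820
roll angle φ = 25.513° = 0.44528585 rad
x = r_b·(cos φ + φ·sin φ) = 29.092820·(0.90248758 + 0.44528585·0.43071588) = 31.835669
y = r_b·(sin φ − φ·cos φ) = 29.092820·(0.43071588 − 0.44528585·0.90248758) = 0.839355

x=31.835669 y=0.839355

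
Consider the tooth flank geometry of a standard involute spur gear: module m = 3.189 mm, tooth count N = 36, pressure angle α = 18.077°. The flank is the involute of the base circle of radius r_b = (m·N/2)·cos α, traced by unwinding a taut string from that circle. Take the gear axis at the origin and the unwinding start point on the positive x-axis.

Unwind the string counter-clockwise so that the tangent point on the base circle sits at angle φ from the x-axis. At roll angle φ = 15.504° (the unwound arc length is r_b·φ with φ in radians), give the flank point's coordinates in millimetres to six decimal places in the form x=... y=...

x=56.530052 y=0.357768

pitch radius r_p = m·N/2 = 3.189·36/2 = 57.402000
base radius r_b = r_p·cos α = 57.402000·cos 18.077° = 54.568658
roll angle φ = 15.504° = 0.27059585 rad
x = r_b·(cos φ + φ·sin φ) = 54.568658·(0.96361179 + 0.27059585·0.26730565) = 56.530052
y = r_b·(sin φ − φ·cos φ) = 54.568658·(0.26730565 − 0.27059585·0.96361179) = 0.357768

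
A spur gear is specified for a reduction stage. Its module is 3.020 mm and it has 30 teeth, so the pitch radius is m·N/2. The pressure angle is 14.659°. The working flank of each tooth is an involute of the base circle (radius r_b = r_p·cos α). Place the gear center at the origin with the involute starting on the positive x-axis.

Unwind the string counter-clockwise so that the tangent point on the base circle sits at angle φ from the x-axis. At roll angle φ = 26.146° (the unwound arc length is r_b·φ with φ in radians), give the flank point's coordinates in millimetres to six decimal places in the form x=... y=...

x=48.153738 y=1.359509

pitch radius r_p = m·N/2 = 3.020·30/2 = 45.300000
base radius r_b = r_p·cos α = 45.300000·cos 14.659° = 43.825444
roll angle φ = 26.146° = 0.45633379 rad
x = r_b·(cos φ + φ·sin φ) = 43.825444·(0.89767408 + 0.45633379·0.44066001) = 48.153738
y = r_b·(sin φ − φ·cos φ) = 43.825444·(0.44066001 − 0.45633379·0.89767408) = 1.359509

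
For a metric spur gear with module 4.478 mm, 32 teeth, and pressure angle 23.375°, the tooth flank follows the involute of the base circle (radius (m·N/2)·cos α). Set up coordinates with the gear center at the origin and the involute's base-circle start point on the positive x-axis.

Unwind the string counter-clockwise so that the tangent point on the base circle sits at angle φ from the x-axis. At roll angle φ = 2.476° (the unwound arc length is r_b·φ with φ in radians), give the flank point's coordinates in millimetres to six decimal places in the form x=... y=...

x=65.829074 y=0.001769

pitch radius r_p = m·N/2 = 4.478·32/2 = 71.648000
base radius r_b = r_p·cos α = 71.648000·cos 23.375° = 65.767693
roll angle φ = 2.476° = 0.04321435 rad
x = r_b·(cos φ + φ·sin φ) = 65.767693·(0.99906641 + 0.04321435·0.04320090) = 65.829074
y = r_b·(sin φ − φ·cos φ) = 65.767693·(0.04320090 − 0.04321435·0.99906641) = 0.001769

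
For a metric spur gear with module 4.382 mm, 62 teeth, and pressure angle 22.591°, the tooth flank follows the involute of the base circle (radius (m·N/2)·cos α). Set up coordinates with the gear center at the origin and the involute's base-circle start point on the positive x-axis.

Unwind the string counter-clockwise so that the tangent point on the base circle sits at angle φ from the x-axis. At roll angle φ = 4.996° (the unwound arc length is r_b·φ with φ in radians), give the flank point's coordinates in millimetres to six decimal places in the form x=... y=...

pitch radius r_p = m·N/2 = 4.382·62/2 = 135.842000
base radius r_b = r_p·cos α = 135.842000·cos 22.591° = 125.418921
roll angle φ = 4.996° = 0.08719665 rad
x = r_b·(cos φ + φ·sin φ) = 125.418921·(0.99620078 + 0.08719665·0.08708620) = 125.894811
y = r_b·(sin φ − φ·cos φ) = 125.418921·(0.08708620 − 0.08719665·0.99620078) = 0.027696

x=125.894811 y=0.027696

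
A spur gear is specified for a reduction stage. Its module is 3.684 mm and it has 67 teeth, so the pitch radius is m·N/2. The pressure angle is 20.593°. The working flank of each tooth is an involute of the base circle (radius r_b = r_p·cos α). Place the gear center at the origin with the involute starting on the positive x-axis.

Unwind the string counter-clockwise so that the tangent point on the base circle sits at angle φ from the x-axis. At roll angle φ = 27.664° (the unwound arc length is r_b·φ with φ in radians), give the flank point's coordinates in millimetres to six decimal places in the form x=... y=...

x=128.219568 y=4.234336

pitch radius r_p = m·N/2 = 3.684·67/2 = 123.414000
base radius r_b = r_p·cos α = 123.414000·cos 20.593° = 115.528156
roll angle φ = 27.664° = 0.48282788 rad
x = r_b·(cos φ + φ·sin φ) = 115.528156·(0.88568552 + 0.48282788·0.46428564) = 128.219568
y = r_b·(sin φ − φ·cos φ) = 115.528156·(0.46428564 − 0.48282788·0.88568552) = 4.234336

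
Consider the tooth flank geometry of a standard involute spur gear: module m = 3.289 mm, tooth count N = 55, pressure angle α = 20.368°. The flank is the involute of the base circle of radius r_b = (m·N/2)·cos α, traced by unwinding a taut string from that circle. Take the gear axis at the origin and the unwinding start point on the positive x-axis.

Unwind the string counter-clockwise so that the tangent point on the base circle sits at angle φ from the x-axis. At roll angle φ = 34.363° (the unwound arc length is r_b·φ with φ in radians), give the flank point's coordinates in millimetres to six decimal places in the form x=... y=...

pitch radius r_p = m·N/2 = 3.289·55/2 = 90.447500
base radius r_b = r_p·cos α = 90.447500·cos 20.368° = 84.792408
roll angle φ = 34.363° = 0.59974749 rad
x = r_b·(cos φ + φ·sin φ) = 84.792408·(0.82547817 + 0.59974749·0.56443405) = 98.698030
y = r_b·(sin φ − φ·cos φ) = 84.792408·(0.56443405 − 0.59974749·0.82547817) = 5.880828

x=98.698030 y=5.880828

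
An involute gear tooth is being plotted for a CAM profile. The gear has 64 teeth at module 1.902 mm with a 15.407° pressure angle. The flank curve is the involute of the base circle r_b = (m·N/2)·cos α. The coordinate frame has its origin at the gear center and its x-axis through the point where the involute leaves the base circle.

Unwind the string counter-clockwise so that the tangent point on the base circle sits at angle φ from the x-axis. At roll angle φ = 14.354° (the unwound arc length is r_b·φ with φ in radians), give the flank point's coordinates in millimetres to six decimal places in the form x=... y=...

pitch radius r_p = m·N/2 = 1.902·64/2 = 60.864000
base radius r_b = r_p·cos α = 60.864000·cos 15.407° = 58.676728
roll angle φ = 14.354° = 0.25052456 rad
x = r_b·(cos φ + φ·sin φ) = 58.676728·(0.96878251 + 0.25052456·0.24791218) = 60.489287
y = r_b·(sin φ − φ·cos φ) = 58.676728·(0.24791218 − 0.25052456·0.96878251) = 0.305610

x=60.489287 y=0.305610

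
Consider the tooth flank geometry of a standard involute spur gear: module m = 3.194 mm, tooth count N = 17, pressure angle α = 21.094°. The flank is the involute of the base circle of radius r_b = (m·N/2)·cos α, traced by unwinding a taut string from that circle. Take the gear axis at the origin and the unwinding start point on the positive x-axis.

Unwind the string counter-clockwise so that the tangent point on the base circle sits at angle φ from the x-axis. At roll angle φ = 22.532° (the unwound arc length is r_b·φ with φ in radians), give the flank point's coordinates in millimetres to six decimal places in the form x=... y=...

pitch radius r_p = m·N/2 = 3.194·17/2 = 27.149000
base radius r_b = r_p·cos α = 27.149000·cos 21.094° = 25.329779
roll angle φ = 22.532° = 0.39325759 rad
x = r_b·(cos φ + φ·sin φ) = 25.329779·(0.92366566 + 0.39325759·0.38319936) = 27.213345
y = r_b·(sin φ − φ·cos φ) = 25.329779·(0.38319936 − 0.39325759·0.92366566) = 0.505604

x=27.213345 y=0.505604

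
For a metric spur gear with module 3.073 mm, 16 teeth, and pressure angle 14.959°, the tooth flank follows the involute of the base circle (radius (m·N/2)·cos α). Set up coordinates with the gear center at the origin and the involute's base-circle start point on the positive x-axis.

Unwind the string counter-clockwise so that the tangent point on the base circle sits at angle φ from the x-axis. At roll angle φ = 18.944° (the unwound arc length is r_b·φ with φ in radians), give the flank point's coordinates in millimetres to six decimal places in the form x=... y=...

pitch radius r_p = m·N/2 = 3.073·16/2 = 24.584000
base radius r_b = r_p·cos α = 24.584000·cos 14.959° = 23.750868
roll angle φ = 18.944° = 0.33063517 rad
x = r_b·(cos φ + φ·sin φ) = 23.750868·(0.94583633 + 0.33063517·0.32464386) = 25.013820
y = r_b·(sin φ − φ·cos φ) = 23.750868·(0.32464386 − 0.33063517·0.94583633) = 0.283042

x=25.013820 y=0.283042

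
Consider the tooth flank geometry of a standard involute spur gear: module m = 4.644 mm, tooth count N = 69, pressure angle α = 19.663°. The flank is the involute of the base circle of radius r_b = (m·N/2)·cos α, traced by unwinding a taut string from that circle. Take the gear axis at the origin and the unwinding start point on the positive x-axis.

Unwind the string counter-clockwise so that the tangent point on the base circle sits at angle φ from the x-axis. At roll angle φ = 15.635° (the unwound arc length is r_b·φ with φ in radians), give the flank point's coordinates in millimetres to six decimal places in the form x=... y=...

x=156.388676 y=1.014344

pitch radius r_p = m·N/2 = 4.644·69/2 = 160.218000
base radius r_b = r_p·cos α = 160.218000·cos 19.663° = 150.875374
roll angle φ = 15.635° = 0.27288223 rad
x = r_b·(cos φ + φ·sin φ) = 150.875374·(0.96299811 + 0.27288223·0.26950813) = 156.388676
y = r_b·(sin φ − φ·cos φ) = 150.875374·(0.26950813 − 0.27288223·0.96299811) = 1.014344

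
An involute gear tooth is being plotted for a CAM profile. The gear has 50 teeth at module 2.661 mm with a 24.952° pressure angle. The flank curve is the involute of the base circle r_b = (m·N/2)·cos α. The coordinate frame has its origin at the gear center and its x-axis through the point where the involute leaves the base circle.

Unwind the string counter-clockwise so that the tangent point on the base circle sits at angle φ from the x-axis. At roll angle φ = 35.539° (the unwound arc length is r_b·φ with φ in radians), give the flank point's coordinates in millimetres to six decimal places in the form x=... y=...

x=70.826132 y=4.615882

pitch radius r_p = m·N/2 = 2.661·50/2 = 66.525000
base radius r_b = r_p·cos α = 66.525000·cos 24.952° = 60.315658
roll angle φ = 35.539° = 0.62027256 rad
x = r_b·(cos φ + φ·sin φ) = 60.315658·(0.81372006 + 0.62027256·0.58125697) = 70.826132
y = r_b·(sin φ − φ·cos φ) = 60.315658·(0.58125697 − 0.62027256·0.81372006) = 4.615882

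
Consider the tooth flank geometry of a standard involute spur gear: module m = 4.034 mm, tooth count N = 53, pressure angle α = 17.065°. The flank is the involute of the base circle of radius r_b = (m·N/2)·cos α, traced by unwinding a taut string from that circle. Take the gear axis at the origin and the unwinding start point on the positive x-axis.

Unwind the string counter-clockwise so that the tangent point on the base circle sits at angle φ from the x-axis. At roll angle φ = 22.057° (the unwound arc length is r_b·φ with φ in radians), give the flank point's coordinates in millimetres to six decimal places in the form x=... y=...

x=109.488744 y=1.914818

pitch radius r_p = m·N/2 = 4.034·53/2 = 106.901000
base radius r_b = r_p·cos α = 106.901000·cos 17.065° = 102.194411
roll angle φ = 22.057° = 0.38496727 rad
x = r_b·(cos φ + φ·sin φ) = 102.194411·(0.92681072 + 0.38496727·0.37552881) = 109.488744
y = r_b·(sin φ − φ·cos φ) = 102.194411·(0.37552881 − 0.38496727·0.92681072) = 1.914818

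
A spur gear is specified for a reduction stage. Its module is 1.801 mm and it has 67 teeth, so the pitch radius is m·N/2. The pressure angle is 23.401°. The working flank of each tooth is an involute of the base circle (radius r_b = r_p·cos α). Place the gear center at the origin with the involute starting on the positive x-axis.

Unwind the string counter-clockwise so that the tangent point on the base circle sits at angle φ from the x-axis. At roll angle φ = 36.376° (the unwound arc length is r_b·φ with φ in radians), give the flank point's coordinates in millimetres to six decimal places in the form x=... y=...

pitch radius r_p = m·N/2 = 1.801·67/2 = 60.333500
base radius r_b = r_p·cos α = 60.333500·cos 23.401° = 55.370930
roll angle φ = 36.376° = 0.63488097 rad
x = r_b·(cos φ + φ·sin φ) = 55.370930·(0.80514230 + 0.63488097·0.59308168) = 65.430642
y = r_b·(sin φ − φ·cos φ) = 55.370930·(0.59308168 − 0.63488097·0.80514230) = 4.535553

x=65.430642 y=4.535553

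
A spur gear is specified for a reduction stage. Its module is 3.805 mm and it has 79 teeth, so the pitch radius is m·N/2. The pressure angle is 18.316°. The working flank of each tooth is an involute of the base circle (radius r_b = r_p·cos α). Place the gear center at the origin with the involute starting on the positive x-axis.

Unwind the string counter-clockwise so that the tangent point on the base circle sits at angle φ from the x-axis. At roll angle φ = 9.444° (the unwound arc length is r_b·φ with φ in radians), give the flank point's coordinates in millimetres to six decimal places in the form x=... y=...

x=144.608194 y=0.212408

pitch radius r_p = m·N/2 = 3.805·79/2 = 150.297500
base radius r_b = r_p·cos α = 150.297500·cos 18.316° = 142.683092
roll angle φ = 9.444° = 0.16482889 rad
x = r_b·(cos φ + φ·sin φ) = 142.683092·(0.98644645 + 0.16482889·0.16408355) = 144.608194
y = r_b·(sin φ − φ·cos φ) = 142.683092·(0.16408355 − 0.16482889·0.98644645) = 0.212408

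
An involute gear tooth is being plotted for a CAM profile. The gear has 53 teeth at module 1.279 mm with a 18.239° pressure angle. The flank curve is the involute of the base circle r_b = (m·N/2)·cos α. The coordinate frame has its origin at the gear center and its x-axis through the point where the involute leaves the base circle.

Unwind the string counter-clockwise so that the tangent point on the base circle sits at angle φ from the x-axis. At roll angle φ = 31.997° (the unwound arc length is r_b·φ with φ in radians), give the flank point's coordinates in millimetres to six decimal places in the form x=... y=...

pitch radius r_p = m·N/2 = 1.279·53/2 = 33.893500
base radius r_b = r_p·cos α = 33.893500·cos 18.239° = 32.190665
roll angle φ = 31.997° = 0.55845300 rad
x = r_b·(cos φ + φ·sin φ) = 32.190665·(0.84807584 + 0.55845300·0.52987486) = 36.825671
y = r_b·(sin φ − φ·cos φ) = 32.190665·(0.52987486 − 0.55845300·0.84807584) = 1.811187

x=36.825671 y=1.811187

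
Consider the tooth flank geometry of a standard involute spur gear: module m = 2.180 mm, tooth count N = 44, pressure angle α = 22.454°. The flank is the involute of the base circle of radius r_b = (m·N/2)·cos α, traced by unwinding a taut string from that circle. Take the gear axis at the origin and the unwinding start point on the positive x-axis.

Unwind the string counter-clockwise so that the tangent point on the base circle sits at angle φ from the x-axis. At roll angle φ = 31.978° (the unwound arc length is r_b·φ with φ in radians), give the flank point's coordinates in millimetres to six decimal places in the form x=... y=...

x=50.699058 y=2.489514

pitch radius r_p = m·N/2 = 2.180·44/2 = 47.960000
base radius r_b = r_p·cos α = 47.960000·cos 22.454° = 44.323983
roll angle φ = 31.978° = 0.55812139 rad
x = r_b·(cos φ + φ·sin φ) = 44.323983·(0.84825151 + 0.55812139·0.52959360) = 50.699058
y = r_b·(sin φ − φ·cos φ) = 44.323983·(0.52959360 − 0.55812139·0.84825151) = 2.489514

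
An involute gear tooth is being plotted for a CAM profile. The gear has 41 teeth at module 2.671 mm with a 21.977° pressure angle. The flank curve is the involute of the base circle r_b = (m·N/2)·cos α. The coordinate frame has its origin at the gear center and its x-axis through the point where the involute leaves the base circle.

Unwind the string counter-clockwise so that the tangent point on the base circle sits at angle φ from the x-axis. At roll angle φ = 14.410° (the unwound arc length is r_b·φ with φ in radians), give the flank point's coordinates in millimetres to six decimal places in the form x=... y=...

x=52.357233 y=0.267558

pitch radius r_p = m·N/2 = 2.671·41/2 = 54.755500
base radius r_b = r_p·cos α = 54.755500·cos 21.977° = 50.776645
roll angle φ = 14.410° = 0.25150195 rad
x = r_b·(cos φ + φ·sin φ) = 50.776645·(0.96853974 + 0.25150195·0.24885893) = 52.357233
y = r_b·(sin φ − φ·cos φ) = 50.776645·(0.24885893 − 0.25150195·0.96853974) = 0.267558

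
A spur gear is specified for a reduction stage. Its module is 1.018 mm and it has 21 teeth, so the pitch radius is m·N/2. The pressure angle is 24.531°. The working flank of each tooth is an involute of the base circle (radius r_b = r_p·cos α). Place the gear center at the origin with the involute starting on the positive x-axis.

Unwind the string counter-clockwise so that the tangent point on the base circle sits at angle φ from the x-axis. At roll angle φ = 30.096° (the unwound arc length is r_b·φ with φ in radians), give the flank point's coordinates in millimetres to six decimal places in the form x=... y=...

pitch radius r_p = m·N/2 = 1.018·21/2 = 10.689000
base radius r_b = r_p·cos α = 10.689000·cos 24.531° = 9.724176
roll angle φ = 30.096° = 0.52527429 rad
x = r_b·(cos φ + φ·sin φ) = 9.724176·(0.86518643 + 0.52527429·0.50145034) = 10.974563
y = r_b·(sin φ − φ·cos φ) = 9.724176·(0.50145034 − 0.52527429·0.86518643) = 0.456940

x=10.974563 y=0.456940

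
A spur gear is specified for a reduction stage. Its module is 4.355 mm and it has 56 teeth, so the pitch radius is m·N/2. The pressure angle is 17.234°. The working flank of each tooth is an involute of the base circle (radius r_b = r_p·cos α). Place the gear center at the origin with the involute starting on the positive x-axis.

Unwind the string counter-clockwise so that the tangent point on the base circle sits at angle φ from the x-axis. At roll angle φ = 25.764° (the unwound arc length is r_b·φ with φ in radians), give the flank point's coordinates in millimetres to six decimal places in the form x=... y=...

x=127.651308 y=3.458916

pitch radius r_p = m·N/2 = 4.355·56/2 = 121.940000
base radius r_b = r_p·cos α = 121.940000·cos 17.234° = 116.465225
roll angle φ = 25.764° = 0.44966663 rad
x = r_b·(cos φ + φ·sin φ) = 116.465225·(0.90059206 + 0.44966663·0.43466533) = 127.651308
y = r_b·(sin φ − φ·cos φ) = 116.465225·(0.43466533 − 0.44966663·0.90059206) = 3.458916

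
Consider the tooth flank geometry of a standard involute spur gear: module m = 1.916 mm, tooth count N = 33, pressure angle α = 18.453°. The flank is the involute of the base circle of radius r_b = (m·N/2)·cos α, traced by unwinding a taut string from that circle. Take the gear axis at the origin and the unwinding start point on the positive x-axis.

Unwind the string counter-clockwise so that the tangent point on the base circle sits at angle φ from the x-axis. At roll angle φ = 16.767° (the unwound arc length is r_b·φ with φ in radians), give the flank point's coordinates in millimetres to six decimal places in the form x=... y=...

x=31.245237 y=0.248375

pitch radius r_p = m·N/2 = 1.916·33/2 = 31.614000
base radius r_b = r_p·cos α = 31.614000·cos 18.453° = 29.988523
roll angle φ = 16.767° = 0.29263936 rad
x = r_b·(cos φ + φ·sin φ) = 29.988523·(0.95748581 + 0.29263936·0.28848037) = 31.245237
y = r_b·(sin φ − φ·cos φ) = 29.988523·(0.28848037 − 0.29263936·0.95748581) = 0.248375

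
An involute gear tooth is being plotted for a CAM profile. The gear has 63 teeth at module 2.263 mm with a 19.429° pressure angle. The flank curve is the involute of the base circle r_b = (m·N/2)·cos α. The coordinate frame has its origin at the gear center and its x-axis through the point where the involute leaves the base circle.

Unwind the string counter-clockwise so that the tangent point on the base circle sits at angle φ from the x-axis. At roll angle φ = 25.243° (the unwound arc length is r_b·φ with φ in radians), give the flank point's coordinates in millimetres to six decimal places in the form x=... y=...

pitch radius r_p = m·N/2 = 2.263·63/2 = 71.284500
base radius r_b = r_p·cos α = 71.284500·cos 19.429° = 67.225162
roll angle φ = 25.243° = 0.44057346 rad
x = r_b·(cos φ + φ·sin φ) = 67.225162·(0.90450725 + 0.44057346·0.42645824) = 73.436326
y = r_b·(sin φ − φ·cos φ) = 67.225162·(0.42645824 − 0.44057346·0.90450725) = 1.879370

x=73.436326 y=1.879370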